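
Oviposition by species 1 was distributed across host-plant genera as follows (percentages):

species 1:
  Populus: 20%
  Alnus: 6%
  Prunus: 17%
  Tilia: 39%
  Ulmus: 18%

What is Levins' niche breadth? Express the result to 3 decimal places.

Convert percentages to proportions (divide by 100).
Σpᵢ² = 0.20² + 0.06² + 0.17² + 0.39² + 0.18² = 0.0400 + 0.0036 + 0.0289 + 0.1521 + 0.0324 = 0.2570
B = 1 / 0.2570 = 3.89105

3.891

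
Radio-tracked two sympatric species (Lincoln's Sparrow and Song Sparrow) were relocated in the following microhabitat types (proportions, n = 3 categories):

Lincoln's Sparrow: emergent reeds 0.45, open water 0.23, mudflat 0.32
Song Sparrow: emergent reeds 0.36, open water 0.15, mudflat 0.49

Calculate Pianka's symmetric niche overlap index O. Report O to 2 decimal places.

0.94

Σ p₁ᵢp₂ᵢ = 0.1620 + 0.0345 + 0.1568 = 0.3533
Σp_1ᵢ² = 0.45² + 0.23² + 0.32² = 0.2025 + 0.0529 + 0.1024 = 0.3578
Σp_2ᵢ² = 0.36² + 0.15² + 0.49² = 0.1296 + 0.0225 + 0.2401 = 0.3922
O = 0.3533 / √(0.3578 × 0.3922) = 0.3533 / 0.37461 = 0.9431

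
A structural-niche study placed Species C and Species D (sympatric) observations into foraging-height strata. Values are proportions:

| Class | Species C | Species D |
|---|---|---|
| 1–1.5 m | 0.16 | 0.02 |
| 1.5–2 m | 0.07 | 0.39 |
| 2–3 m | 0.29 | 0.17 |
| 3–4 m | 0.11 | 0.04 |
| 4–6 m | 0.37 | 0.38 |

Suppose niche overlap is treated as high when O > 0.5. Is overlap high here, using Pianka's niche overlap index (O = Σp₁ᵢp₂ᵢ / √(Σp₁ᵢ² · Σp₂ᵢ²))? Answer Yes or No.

Yes

Σ p₁ᵢp₂ᵢ = 0.0032 + 0.0273 + 0.0493 + 0.0044 + 0.1406 = 0.2248
Σp_1ᵢ² = 0.16² + 0.07² + 0.29² + 0.11² + 0.37² = 0.0256 + 0.0049 + 0.0841 + 0.0121 + 0.1369 = 0.2636
Σp_2ᵢ² = 0.02² + 0.39² + 0.17² + 0.04² + 0.38² = 0.0004 + 0.1521 + 0.0289 + 0.0016 + 0.1444 = 0.3274
O = 0.2248 / √(0.2636 × 0.3274) = 0.2248 / 0.29377 = 0.7652
O = 0.7652 > 0.5 → Yes.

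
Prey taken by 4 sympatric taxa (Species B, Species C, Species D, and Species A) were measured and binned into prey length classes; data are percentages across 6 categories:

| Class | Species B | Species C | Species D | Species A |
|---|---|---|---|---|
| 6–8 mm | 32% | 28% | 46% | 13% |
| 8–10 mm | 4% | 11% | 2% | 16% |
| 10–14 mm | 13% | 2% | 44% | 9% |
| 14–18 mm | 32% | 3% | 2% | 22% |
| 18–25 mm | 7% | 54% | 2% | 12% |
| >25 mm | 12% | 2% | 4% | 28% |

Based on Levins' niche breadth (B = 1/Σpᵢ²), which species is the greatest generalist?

Species A

Convert percentages to proportions (divide by 100).
Σp_Bᵢ² = 0.32² + 0.04² + 0.13² + 0.32² + 0.07² + 0.12² = 0.1024 + 0.0016 + 0.0169 + 0.1024 + 0.0049 + 0.0144 = 0.2426
B_B = 1 / 0.2426 = 4.1220
Σp_Cᵢ² = 0.28² + 0.11² + 0.02² + 0.03² + 0.54² + 0.02² = 0.0784 + 0.0121 + 0.0004 + 0.0009 + 0.2916 + 0.0004 = 0.3838
B_C = 1 / 0.3838 = 2.6055
Σp_Dᵢ² = 0.46² + 0.02² + 0.44² + 0.02² + 0.02² + 0.04² = 0.2116 + 0.0004 + 0.1936 + 0.0004 + 0.0004 + 0.0016 = 0.4080
B_D = 1 / 0.4080 = 2.4510
Σp_Aᵢ² = 0.13² + 0.16² + 0.09² + 0.22² + 0.12² + 0.28² = 0.0169 + 0.0256 + 0.0081 + 0.0484 + 0.0144 + 0.0784 = 0.1918
B_A = 1 / 0.1918 = 5.2138
Highest B → broadest niche (most generalist): Species A (B = 5.21).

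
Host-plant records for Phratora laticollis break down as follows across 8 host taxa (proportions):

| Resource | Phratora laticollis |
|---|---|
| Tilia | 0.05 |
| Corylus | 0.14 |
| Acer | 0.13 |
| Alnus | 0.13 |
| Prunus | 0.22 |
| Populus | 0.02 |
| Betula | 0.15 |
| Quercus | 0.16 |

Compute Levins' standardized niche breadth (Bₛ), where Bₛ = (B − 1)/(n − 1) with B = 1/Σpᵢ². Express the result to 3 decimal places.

0.792

Σpᵢ² = 0.05² + 0.14² + 0.13² + 0.13² + 0.22² + 0.02² + 0.15² + 0.16² = 0.0025 + 0.0196 + 0.0169 + 0.0169 + 0.0484 + 0.0004 + 0.0225 + 0.0256 = 0.1528
B = 1 / 0.1528 = 6.54450
Bₛ = (B − 1)/(n − 1) = (6.54450 − 1)/(8 − 1) = 5.54450/7 = 0.79207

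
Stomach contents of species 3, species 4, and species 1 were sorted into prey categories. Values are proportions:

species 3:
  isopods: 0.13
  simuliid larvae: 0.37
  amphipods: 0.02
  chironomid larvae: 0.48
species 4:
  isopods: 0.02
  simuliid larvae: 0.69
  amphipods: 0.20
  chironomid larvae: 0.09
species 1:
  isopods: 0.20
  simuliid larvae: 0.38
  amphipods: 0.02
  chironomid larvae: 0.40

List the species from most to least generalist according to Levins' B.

species 1 > species 3 > species 4

Σp_3ᵢ² = 0.13² + 0.37² + 0.02² + 0.48² = 0.0169 + 0.1369 + 0.0004 + 0.2304 = 0.3846
B_3 = 1 / 0.3846 = 2.6001
Σp_4ᵢ² = 0.02² + 0.69² + 0.20² + 0.09² = 0.0004 + 0.4761 + 0.0400 + 0.0081 = 0.5246
B_4 = 1 / 0.5246 = 1.9062
Σp_1ᵢ² = 0.20² + 0.38² + 0.02² + 0.40² = 0.0400 + 0.1444 + 0.0004 + 0.1600 = 0.3448
B_1 = 1 / 0.3448 = 2.9002
Ranking by B (broadest → narrowest): species 1 (2.90) > species 3 (2.60) > species 4 (1.91)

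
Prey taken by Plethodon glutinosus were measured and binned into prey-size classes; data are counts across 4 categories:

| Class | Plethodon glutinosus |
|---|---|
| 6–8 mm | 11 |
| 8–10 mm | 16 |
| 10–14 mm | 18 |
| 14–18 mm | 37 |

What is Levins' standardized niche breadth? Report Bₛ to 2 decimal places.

Proportions for Plethodon glutinosus (n=82): 11/82=0.1341, 16/82=0.1951, 18/82=0.2195, 37/82=0.4512
Σpᵢ² = 0.1341² + 0.1951² + 0.2195² + 0.4512² = 0.017983 + 0.038064 + 0.048180 + 0.203581 = 0.307808
B = 1 / 0.307808 = 3.2488
Bₛ = (B − 1)/(n − 1) = (3.2488 − 1)/(4 − 1) = 2.2488/3 = 0.7496

0.75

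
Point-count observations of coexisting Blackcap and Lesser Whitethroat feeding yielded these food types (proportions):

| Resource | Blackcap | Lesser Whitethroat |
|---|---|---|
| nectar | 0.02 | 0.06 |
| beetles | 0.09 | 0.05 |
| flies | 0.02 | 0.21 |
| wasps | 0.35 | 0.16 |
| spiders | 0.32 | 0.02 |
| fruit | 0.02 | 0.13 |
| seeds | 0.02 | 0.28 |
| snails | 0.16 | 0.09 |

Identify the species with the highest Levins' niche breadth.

Σp_Blacᵢ² = 0.02² + 0.09² + 0.02² + 0.35² + 0.32² + 0.02² + 0.02² + 0.16² = 0.0004 + 0.0081 + 0.0004 + 0.1225 + 0.1024 + 0.0004 + 0.0004 + 0.0256 = 0.2602
B_Blac = 1 / 0.2602 = 3.8432
Σp_Whitᵢ² = 0.06² + 0.05² + 0.21² + 0.16² + 0.02² + 0.13² + 0.28² + 0.09² = 0.0036 + 0.0025 + 0.0441 + 0.0256 + 0.0004 + 0.0169 + 0.0784 + 0.0081 = 0.1796
B_Whit = 1 / 0.1796 = 5.5679
Highest B → broadest niche (most generalist): Lesser Whitethroat (B = 5.57).

Lesser Whitethroat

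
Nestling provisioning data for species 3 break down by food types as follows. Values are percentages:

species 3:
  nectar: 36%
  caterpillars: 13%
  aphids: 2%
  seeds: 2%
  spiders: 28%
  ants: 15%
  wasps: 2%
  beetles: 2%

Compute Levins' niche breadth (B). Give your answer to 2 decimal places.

4.02

Convert percentages to proportions (divide by 100).
Σpᵢ² = 0.36² + 0.13² + 0.02² + 0.02² + 0.28² + 0.15² + 0.02² + 0.02² = 0.1296 + 0.0169 + 0.0004 + 0.0004 + 0.0784 + 0.0225 + 0.0004 + 0.0004 = 0.2490
B = 1 / 0.2490 = 4.0161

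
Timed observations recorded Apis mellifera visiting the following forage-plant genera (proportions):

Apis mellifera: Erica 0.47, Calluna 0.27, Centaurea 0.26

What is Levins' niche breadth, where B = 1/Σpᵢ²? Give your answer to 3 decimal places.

Σpᵢ² = 0.47² + 0.27² + 0.26² = 0.2209 + 0.0729 + 0.0676 = 0.3614
B = 1 / 0.3614 = 2.76702

2.767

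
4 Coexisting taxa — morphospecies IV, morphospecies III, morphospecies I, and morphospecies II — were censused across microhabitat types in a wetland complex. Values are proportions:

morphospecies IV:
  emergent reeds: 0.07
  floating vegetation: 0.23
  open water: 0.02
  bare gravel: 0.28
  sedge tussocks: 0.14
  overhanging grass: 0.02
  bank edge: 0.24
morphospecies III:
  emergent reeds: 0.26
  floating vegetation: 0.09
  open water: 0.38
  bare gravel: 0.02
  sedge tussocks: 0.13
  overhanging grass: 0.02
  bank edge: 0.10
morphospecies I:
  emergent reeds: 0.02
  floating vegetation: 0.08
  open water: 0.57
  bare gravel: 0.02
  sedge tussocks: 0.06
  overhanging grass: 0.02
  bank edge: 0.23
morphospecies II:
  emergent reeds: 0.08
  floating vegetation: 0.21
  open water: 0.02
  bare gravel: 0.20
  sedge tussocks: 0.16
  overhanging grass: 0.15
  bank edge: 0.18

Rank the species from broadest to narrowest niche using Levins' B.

morphospecies II > morphospecies IV > morphospecies III > morphospecies I

Σp_IVᵢ² = 0.07² + 0.23² + 0.02² + 0.28² + 0.14² + 0.02² + 0.24² = 0.0049 + 0.0529 + 0.0004 + 0.0784 + 0.0196 + 0.0004 + 0.0576 = 0.2142
B_IV = 1 / 0.2142 = 4.6685
Σp_IIIᵢ² = 0.26² + 0.09² + 0.38² + 0.02² + 0.13² + 0.02² + 0.10² = 0.0676 + 0.0081 + 0.1444 + 0.0004 + 0.0169 + 0.0004 + 0.0100 = 0.2478
B_III = 1 / 0.2478 = 4.0355
Σp_Iᵢ² = 0.02² + 0.08² + 0.57² + 0.02² + 0.06² + 0.02² + 0.23² = 0.0004 + 0.0064 + 0.3249 + 0.0004 + 0.0036 + 0.0004 + 0.0529 = 0.3890
B_I = 1 / 0.3890 = 2.5707
Σp_IIᵢ² = 0.08² + 0.21² + 0.02² + 0.20² + 0.16² + 0.15² + 0.18² = 0.0064 + 0.0441 + 0.0004 + 0.0400 + 0.0256 + 0.0225 + 0.0324 = 0.1714
B_II = 1 / 0.1714 = 5.8343
Ranking by B (broadest → narrowest): morphospecies II (5.83) > morphospecies IV (4.67) > morphospecies III (4.04) > morphospecies I (2.57)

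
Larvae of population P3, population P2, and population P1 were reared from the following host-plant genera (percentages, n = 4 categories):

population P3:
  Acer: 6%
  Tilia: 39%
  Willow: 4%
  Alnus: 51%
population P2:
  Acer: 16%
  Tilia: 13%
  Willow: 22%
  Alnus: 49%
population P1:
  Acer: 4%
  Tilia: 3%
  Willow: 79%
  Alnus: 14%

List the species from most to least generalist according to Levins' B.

Convert percentages to proportions (divide by 100).
Σp_P3ᵢ² = 0.06² + 0.39² + 0.04² + 0.51² = 0.0036 + 0.1521 + 0.0016 + 0.2601 = 0.4174
B_P3 = 1 / 0.4174 = 2.3958
Σp_P2ᵢ² = 0.16² + 0.13² + 0.22² + 0.49² = 0.0256 + 0.0169 + 0.0484 + 0.2401 = 0.3310
B_P2 = 1 / 0.3310 = 3.0211
Σp_P1ᵢ² = 0.04² + 0.03² + 0.79² + 0.14² = 0.0016 + 0.0009 + 0.6241 + 0.0196 = 0.6462
B_P1 = 1 / 0.6462 = 1.5475
Ranking by B (broadest → narrowest): population P2 (3.02) > population P3 (2.40) > population P1 (1.55)

population P2 > population P3 > population P1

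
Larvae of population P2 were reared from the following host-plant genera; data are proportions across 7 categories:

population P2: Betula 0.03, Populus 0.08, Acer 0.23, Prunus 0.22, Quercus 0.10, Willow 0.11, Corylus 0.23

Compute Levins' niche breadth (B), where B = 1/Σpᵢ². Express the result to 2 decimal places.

Σpᵢ² = 0.03² + 0.08² + 0.23² + 0.22² + 0.10² + 0.11² + 0.23² = 0.0009 + 0.0064 + 0.0529 + 0.0484 + 0.0100 + 0.0121 + 0.0529 = 0.1836
B = 1 / 0.1836 = 5.4466

5.45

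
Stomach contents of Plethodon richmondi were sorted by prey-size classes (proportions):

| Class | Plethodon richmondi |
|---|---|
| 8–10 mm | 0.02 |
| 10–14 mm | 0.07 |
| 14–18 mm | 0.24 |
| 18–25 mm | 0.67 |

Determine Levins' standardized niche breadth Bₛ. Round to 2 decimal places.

Σpᵢ² = 0.02² + 0.07² + 0.24² + 0.67² = 0.0004 + 0.0049 + 0.0576 + 0.4489 = 0.5118
B = 1 / 0.5118 = 1.9539
Bₛ = (B − 1)/(n − 1) = (1.9539 − 1)/(4 − 1) = 0.9539/3 = 0.3180

0.32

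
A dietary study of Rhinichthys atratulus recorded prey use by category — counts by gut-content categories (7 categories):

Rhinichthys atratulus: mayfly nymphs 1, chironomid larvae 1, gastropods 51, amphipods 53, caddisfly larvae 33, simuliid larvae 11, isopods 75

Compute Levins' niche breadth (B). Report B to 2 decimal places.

Proportions for Rhinichthys atratulus (n=225): 1/225=0.0044, 1/225=0.0044, 51/225=0.2267, 53/225=0.2356, 33/225=0.1467, 11/225=0.0489, 75/225=0.3333
Σpᵢ² = 0.0044² + 0.0044² + 0.2267² + 0.2356² + 0.1467² + 0.0489² + 0.3333² = 0.000019 + 0.000019 + 0.051393 + 0.055507 + 0.021521 + 0.002391 + 0.111089 = 0.241939
B = 1 / 0.241939 = 4.1333

4.13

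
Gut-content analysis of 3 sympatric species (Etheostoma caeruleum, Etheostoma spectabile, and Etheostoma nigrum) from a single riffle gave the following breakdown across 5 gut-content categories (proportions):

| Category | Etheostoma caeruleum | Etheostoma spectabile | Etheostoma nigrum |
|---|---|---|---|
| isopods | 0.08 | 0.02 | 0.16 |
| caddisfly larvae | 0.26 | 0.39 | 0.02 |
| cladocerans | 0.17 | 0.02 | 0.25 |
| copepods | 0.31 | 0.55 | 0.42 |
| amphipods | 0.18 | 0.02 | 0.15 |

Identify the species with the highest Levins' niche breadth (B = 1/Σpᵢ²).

Σp_caerᵢ² = 0.08² + 0.26² + 0.17² + 0.31² + 0.18² = 0.0064 + 0.0676 + 0.0289 + 0.0961 + 0.0324 = 0.2314
B_caer = 1 / 0.2314 = 4.3215
Σp_specᵢ² = 0.02² + 0.39² + 0.02² + 0.55² + 0.02² = 0.0004 + 0.1521 + 0.0004 + 0.3025 + 0.0004 = 0.4558
B_spec = 1 / 0.4558 = 2.1939
Σp_nigrᵢ² = 0.16² + 0.02² + 0.25² + 0.42² + 0.15² = 0.0256 + 0.0004 + 0.0625 + 0.1764 + 0.0225 = 0.2874
B_nigr = 1 / 0.2874 = 3.4795
Highest B → broadest niche (most generalist): Etheostoma caeruleum (B = 4.32).

Etheostoma caeruleum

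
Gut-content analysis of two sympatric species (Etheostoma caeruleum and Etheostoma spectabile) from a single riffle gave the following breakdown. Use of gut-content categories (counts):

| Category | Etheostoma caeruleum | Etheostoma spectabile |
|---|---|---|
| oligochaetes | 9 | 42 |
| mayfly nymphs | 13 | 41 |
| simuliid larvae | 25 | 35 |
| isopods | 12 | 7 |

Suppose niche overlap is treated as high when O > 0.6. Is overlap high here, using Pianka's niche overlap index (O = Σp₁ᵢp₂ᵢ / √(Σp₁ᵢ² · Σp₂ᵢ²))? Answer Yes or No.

Proportions for Etheostoma caeruleum (n=59): 9/59=0.1525, 13/59=0.2203, 25/59=0.4237, 12/59=0.2034
Proportions for Etheostoma spectabile (n=125): 42/125=0.3360, 41/125=0.3280, 35/125=0.2800, 7/125=0.0560
Σ p₁ᵢp₂ᵢ = 0.051240 + 0.072258 + 0.118636 + 0.011390 = 0.253524
Σp_1ᵢ² = 0.1525² + 0.2203² + 0.4237² + 0.2034² = 0.023256 + 0.048532 + 0.179522 + 0.041372 = 0.292682
Σp_2ᵢ² = 0.3360² + 0.3280² + 0.2800² + 0.0560² = 0.112896 + 0.107584 + 0.078400 + 0.003136 = 0.302016
O = 0.253524 / √(0.292682 × 0.302016) = 0.253524 / 0.2973124 = 0.8527
O = 0.8527 > 0.6 → Yes.

Yes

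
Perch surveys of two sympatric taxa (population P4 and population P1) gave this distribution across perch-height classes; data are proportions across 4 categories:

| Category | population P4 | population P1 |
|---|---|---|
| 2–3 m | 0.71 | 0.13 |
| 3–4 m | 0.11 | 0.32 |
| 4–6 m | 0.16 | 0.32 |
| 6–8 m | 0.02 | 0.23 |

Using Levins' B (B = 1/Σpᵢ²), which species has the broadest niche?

population P1

Σp_P4ᵢ² = 0.71² + 0.11² + 0.16² + 0.02² = 0.5041 + 0.0121 + 0.0256 + 0.0004 = 0.5422
B_P4 = 1 / 0.5422 = 1.8443
Σp_P1ᵢ² = 0.13² + 0.32² + 0.32² + 0.23² = 0.0169 + 0.1024 + 0.1024 + 0.0529 = 0.2746
B_P1 = 1 / 0.2746 = 3.6417
Highest B → broadest niche (most generalist): population P1 (B = 3.64).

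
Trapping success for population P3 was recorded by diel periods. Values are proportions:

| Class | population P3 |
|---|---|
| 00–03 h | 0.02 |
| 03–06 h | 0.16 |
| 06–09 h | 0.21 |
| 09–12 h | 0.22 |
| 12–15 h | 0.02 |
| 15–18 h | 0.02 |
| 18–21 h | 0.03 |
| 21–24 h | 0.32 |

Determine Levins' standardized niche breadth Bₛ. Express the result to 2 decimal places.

Σpᵢ² = 0.02² + 0.16² + 0.21² + 0.22² + 0.02² + 0.02² + 0.03² + 0.32² = 0.0004 + 0.0256 + 0.0441 + 0.0484 + 0.0004 + 0.0004 + 0.0009 + 0.1024 = 0.2226
B = 1 / 0.2226 = 4.4924
Bₛ = (B − 1)/(n − 1) = (4.4924 − 1)/(8 − 1) = 3.4924/7 = 0.4989

0.50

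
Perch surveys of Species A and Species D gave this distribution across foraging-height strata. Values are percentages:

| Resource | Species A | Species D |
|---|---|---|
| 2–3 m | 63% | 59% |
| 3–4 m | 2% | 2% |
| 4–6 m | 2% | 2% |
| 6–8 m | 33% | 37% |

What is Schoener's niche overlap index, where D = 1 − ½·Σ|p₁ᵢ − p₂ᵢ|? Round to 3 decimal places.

Convert percentages to proportions (divide by 100).
Σ|p₁ᵢ − p₂ᵢ| = 0.04 + 0.00 + 0.00 + 0.04 = 0.08
D = 1 − ½ × 0.08 = 1 − 0.040 = 0.96000

0.960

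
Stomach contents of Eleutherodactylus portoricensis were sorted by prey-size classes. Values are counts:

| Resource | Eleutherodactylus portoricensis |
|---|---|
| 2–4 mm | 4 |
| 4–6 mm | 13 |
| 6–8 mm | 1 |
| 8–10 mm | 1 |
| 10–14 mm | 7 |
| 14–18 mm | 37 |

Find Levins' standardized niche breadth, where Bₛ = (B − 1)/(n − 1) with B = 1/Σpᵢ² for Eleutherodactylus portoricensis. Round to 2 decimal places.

Proportions for Eleutherodactylus portoricensis (n=63): 4/63=0.0635, 13/63=0.2063, 1/63=0.0159, 1/63=0.0159, 7/63=0.1111, 37/63=0.5873
Σpᵢ² = 0.0635² + 0.2063² + 0.0159² + 0.0159² + 0.1111² + 0.5873² = 0.004032 + 0.042560 + 0.000253 + 0.000253 + 0.012343 + 0.344921 = 0.404362
B = 1 / 0.404362 = 2.4730
Bₛ = (B − 1)/(n − 1) = (2.4730 − 1)/(6 − 1) = 1.4730/5 = 0.2946

0.29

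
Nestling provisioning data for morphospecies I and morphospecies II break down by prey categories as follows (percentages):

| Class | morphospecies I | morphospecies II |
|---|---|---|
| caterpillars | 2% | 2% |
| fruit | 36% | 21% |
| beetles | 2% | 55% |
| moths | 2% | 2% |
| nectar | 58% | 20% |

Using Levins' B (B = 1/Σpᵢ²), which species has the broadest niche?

Convert percentages to proportions (divide by 100).
Σp_Iᵢ² = 0.02² + 0.36² + 0.02² + 0.02² + 0.58² = 0.0004 + 0.1296 + 0.0004 + 0.0004 + 0.3364 = 0.4672
B_I = 1 / 0.4672 = 2.1404
Σp_IIᵢ² = 0.02² + 0.21² + 0.55² + 0.02² + 0.20² = 0.0004 + 0.0441 + 0.3025 + 0.0004 + 0.0400 = 0.3874
B_II = 1 / 0.3874 = 2.5813
Highest B → broadest niche (most generalist): morphospecies II (B = 2.58).

morphospecies II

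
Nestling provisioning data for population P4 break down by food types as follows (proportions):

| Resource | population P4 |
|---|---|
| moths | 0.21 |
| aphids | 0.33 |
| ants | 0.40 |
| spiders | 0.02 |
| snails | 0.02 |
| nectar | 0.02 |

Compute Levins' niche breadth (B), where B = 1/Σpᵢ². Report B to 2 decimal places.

Σpᵢ² = 0.21² + 0.33² + 0.40² + 0.02² + 0.02² + 0.02² = 0.0441 + 0.1089 + 0.1600 + 0.0004 + 0.0004 + 0.0004 = 0.3142
B = 1 / 0.3142 = 3.1827

3.18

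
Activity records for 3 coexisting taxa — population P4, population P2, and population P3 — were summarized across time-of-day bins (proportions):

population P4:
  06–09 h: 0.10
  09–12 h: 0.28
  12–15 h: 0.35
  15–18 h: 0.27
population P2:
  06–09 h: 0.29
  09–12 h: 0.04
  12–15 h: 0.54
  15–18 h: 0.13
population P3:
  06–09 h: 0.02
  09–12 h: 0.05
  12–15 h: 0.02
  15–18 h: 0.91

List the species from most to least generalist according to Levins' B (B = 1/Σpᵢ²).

Σp_P4ᵢ² = 0.10² + 0.28² + 0.35² + 0.27² = 0.0100 + 0.0784 + 0.1225 + 0.0729 = 0.2838
B_P4 = 1 / 0.2838 = 3.5236
Σp_P2ᵢ² = 0.29² + 0.04² + 0.54² + 0.13² = 0.0841 + 0.0016 + 0.2916 + 0.0169 = 0.3942
B_P2 = 1 / 0.3942 = 2.5368
Σp_P3ᵢ² = 0.02² + 0.05² + 0.02² + 0.91² = 0.0004 + 0.0025 + 0.0004 + 0.8281 = 0.8314
B_P3 = 1 / 0.8314 = 1.2028
Ranking by B (broadest → narrowest): population P4 (3.52) > population P2 (2.54) > population P3 (1.20)

population P4 > population P2 > population P3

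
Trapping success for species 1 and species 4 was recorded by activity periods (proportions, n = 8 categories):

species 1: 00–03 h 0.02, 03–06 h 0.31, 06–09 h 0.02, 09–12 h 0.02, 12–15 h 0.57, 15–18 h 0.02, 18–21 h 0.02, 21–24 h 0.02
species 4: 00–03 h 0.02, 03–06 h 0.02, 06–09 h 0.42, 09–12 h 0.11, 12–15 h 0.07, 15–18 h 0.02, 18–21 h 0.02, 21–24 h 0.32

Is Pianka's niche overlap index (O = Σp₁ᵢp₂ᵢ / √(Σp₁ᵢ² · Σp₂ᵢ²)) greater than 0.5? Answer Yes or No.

No

Σ p₁ᵢp₂ᵢ = 0.0004 + 0.0062 + 0.0084 + 0.0022 + 0.0399 + 0.0004 + 0.0004 + 0.0064 = 0.0643
Σp_1ᵢ² = 0.02² + 0.31² + 0.02² + 0.02² + 0.57² + 0.02² + 0.02² + 0.02² = 0.0004 + 0.0961 + 0.0004 + 0.0004 + 0.3249 + 0.0004 + 0.0004 + 0.0004 = 0.4234
Σp_2ᵢ² = 0.02² + 0.02² + 0.42² + 0.11² + 0.07² + 0.02² + 0.02² + 0.32² = 0.0004 + 0.0004 + 0.1764 + 0.0121 + 0.0049 + 0.0004 + 0.0004 + 0.1024 = 0.2974
O = 0.0643 / √(0.4234 × 0.2974) = 0.0643 / 0.35485 = 0.1812
O = 0.1812 < 0.5 → No.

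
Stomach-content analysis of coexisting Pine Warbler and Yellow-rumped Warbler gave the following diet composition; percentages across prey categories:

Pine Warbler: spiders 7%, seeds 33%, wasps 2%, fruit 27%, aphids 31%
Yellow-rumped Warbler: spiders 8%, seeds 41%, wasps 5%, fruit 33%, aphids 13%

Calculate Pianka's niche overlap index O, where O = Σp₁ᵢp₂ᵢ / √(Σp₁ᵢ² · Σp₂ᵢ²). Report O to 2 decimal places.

0.93

Convert percentages to proportions (divide by 100).
Σ p₁ᵢp₂ᵢ = 0.0056 + 0.1353 + 0.0010 + 0.0891 + 0.0403 = 0.2713
Σp_1ᵢ² = 0.07² + 0.33² + 0.02² + 0.27² + 0.31² = 0.0049 + 0.1089 + 0.0004 + 0.0729 + 0.0961 = 0.2832
Σp_2ᵢ² = 0.08² + 0.41² + 0.05² + 0.33² + 0.13² = 0.0064 + 0.1681 + 0.0025 + 0.1089 + 0.0169 = 0.3028
O = 0.2713 / √(0.2832 × 0.3028) = 0.2713 / 0.29284 = 0.9264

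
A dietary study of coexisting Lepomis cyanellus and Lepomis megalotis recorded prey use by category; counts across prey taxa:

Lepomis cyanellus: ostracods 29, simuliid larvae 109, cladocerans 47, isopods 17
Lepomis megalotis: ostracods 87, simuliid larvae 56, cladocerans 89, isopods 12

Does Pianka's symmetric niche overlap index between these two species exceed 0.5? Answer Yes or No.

Yes

Proportions for Lepomis cyanellus (n=202): 29/202=0.1436, 109/202=0.5396, 47/202=0.2327, 17/202=0.0842
Proportions for Lepomis megalotis (n=244): 87/244=0.3566, 56/244=0.2295, 89/244=0.3648, 12/244=0.0492
Σ p₁ᵢp₂ᵢ = 0.051208 + 0.123838 + 0.084889 + 0.004143 = 0.264078
Σp_1ᵢ² = 0.1436² + 0.5396² + 0.2327² + 0.0842² = 0.020621 + 0.291168 + 0.054149 + 0.007090 = 0.373028
Σp_2ᵢ² = 0.3566² + 0.2295² + 0.3648² + 0.0492² = 0.127164 + 0.052670 + 0.133079 + 0.002421 = 0.315334
O = 0.264078 / √(0.373028 × 0.315334) = 0.264078 / 0.3429700 = 0.7700
O = 0.7700 > 0.5 → Yes.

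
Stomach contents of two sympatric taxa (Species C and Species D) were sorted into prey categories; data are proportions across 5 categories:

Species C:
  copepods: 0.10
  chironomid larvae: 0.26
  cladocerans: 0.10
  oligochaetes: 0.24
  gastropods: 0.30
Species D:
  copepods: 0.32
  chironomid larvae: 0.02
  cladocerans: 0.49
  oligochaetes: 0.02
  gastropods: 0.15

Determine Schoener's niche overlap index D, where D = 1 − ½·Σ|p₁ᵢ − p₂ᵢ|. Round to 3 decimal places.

0.390

Σ|p₁ᵢ − p₂ᵢ| = 0.22 + 0.24 + 0.39 + 0.22 + 0.15 = 1.22
D = 1 − ½ × 1.22 = 1 − 0.610 = 0.39000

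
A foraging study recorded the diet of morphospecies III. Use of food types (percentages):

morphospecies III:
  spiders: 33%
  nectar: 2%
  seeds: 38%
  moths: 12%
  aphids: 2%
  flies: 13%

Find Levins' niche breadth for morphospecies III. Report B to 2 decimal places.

3.50

Convert percentages to proportions (divide by 100).
Σpᵢ² = 0.33² + 0.02² + 0.38² + 0.12² + 0.02² + 0.13² = 0.1089 + 0.0004 + 0.1444 + 0.0144 + 0.0004 + 0.0169 = 0.2854
B = 1 / 0.2854 = 3.5039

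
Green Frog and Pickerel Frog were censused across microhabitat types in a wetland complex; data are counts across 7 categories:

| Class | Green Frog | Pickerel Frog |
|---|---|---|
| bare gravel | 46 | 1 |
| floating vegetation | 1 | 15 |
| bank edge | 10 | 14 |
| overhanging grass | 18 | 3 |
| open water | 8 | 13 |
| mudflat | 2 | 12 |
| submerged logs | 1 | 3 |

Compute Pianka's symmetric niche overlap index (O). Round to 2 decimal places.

Proportions for Green Frog (n=86): 46/86=0.5349, 1/86=0.0116, 10/86=0.1163, 18/86=0.2093, 8/86=0.0930, 2/86=0.0233, 1/86=0.0116
Proportions for Pickerel Frog (n=61): 1/61=0.0164, 15/61=0.2459, 14/61=0.2295, 3/61=0.0492, 13/61=0.2131, 12/61=0.1967, 3/61=0.0492
Σ p₁ᵢp₂ᵢ = 0.008772 + 0.002852 + 0.026691 + 0.010298 + 0.019818 + 0.004583 + 0.000571 = 0.073585
Σp_1ᵢ² = 0.5349² + 0.0116² + 0.1163² + 0.2093² + 0.0930² + 0.0233² + 0.0116² = 0.286118 + 0.000135 + 0.013526 + 0.043806 + 0.008649 + 0.000543 + 0.000135 = 0.352912
Σp_2ᵢ² = 0.0164² + 0.2459² + 0.2295² + 0.0492² + 0.2131² + 0.1967² + 0.0492² = 0.000269 + 0.060467 + 0.052670 + 0.002421 + 0.045412 + 0.038691 + 0.002421 = 0.202351
O = 0.073585 / √(0.352912 × 0.202351) = 0.073585 / 0.2672304 = 0.2754

0.28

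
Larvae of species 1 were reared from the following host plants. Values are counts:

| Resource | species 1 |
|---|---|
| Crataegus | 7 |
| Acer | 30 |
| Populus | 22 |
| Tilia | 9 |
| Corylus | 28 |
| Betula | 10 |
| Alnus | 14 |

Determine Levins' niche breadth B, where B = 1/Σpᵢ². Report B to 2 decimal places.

Proportions for species 1 (n=120): 7/120=0.0583, 30/120=0.2500, 22/120=0.1833, 9/120=0.0750, 28/120=0.2333, 10/120=0.0833, 14/120=0.1167
Σpᵢ² = 0.0583² + 0.2500² + 0.1833² + 0.0750² + 0.2333² + 0.0833² + 0.1167² = 0.003399 + 0.062500 + 0.033599 + 0.005625 + 0.054429 + 0.006939 + 0.013619 = 0.180110
B = 1 / 0.180110 = 5.5522

5.55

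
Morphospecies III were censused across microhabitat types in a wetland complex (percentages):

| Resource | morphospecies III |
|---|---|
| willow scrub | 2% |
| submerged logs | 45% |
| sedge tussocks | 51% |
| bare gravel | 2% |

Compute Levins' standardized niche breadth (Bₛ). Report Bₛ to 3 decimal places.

Convert percentages to proportions (divide by 100).
Σpᵢ² = 0.02² + 0.45² + 0.51² + 0.02² = 0.0004 + 0.2025 + 0.2601 + 0.0004 = 0.4634
B = 1 / 0.4634 = 2.15796
Bₛ = (B − 1)/(n − 1) = (2.15796 − 1)/(4 − 1) = 1.15796/3 = 0.38599

0.386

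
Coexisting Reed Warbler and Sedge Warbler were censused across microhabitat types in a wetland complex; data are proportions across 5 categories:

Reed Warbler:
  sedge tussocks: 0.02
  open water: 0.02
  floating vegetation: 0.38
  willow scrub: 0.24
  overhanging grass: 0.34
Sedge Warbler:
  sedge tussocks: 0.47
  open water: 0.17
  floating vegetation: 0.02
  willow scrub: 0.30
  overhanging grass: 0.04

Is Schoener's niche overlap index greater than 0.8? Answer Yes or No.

Σ|p₁ᵢ − p₂ᵢ| = 0.45 + 0.15 + 0.36 + 0.06 + 0.30 = 1.32
D = 1 − ½ × 1.32 = 1 − 0.660 = 0.3400
D = 0.3400 < 0.8 → No.

No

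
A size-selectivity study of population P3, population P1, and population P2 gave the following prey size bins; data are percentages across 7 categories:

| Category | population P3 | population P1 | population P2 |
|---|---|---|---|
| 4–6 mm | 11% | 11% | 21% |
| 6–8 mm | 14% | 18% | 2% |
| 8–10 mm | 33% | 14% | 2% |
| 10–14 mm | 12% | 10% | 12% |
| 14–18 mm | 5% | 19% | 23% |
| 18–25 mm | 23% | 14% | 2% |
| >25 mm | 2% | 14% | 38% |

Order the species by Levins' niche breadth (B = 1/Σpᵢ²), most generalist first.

population P1 > population P3 > population P2

Convert percentages to proportions (divide by 100).
Σp_P3ᵢ² = 0.11² + 0.14² + 0.33² + 0.12² + 0.05² + 0.23² + 0.02² = 0.0121 + 0.0196 + 0.1089 + 0.0144 + 0.0025 + 0.0529 + 0.0004 = 0.2108
B_P3 = 1 / 0.2108 = 4.7438
Σp_P1ᵢ² = 0.11² + 0.18² + 0.14² + 0.10² + 0.19² + 0.14² + 0.14² = 0.0121 + 0.0324 + 0.0196 + 0.0100 + 0.0361 + 0.0196 + 0.0196 = 0.1494
B_P1 = 1 / 0.1494 = 6.6934
Σp_P2ᵢ² = 0.21² + 0.02² + 0.02² + 0.12² + 0.23² + 0.02² + 0.38² = 0.0441 + 0.0004 + 0.0004 + 0.0144 + 0.0529 + 0.0004 + 0.1444 = 0.2570
B_P2 = 1 / 0.2570 = 3.8911
Ranking by B (broadest → narrowest): population P1 (6.69) > population P3 (4.74) > population P2 (3.89)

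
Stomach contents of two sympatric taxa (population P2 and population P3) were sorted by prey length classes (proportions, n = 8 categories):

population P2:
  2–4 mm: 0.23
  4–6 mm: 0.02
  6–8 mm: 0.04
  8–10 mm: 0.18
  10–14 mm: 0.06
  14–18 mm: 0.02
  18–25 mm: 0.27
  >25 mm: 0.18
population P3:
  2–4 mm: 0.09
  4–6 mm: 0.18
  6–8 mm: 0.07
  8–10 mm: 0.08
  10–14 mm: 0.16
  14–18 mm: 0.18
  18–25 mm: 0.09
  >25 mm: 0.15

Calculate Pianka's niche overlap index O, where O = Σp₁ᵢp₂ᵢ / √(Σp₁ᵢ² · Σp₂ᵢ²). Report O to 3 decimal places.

0.638

Σ p₁ᵢp₂ᵢ = 0.0207 + 0.0036 + 0.0028 + 0.0144 + 0.0096 + 0.0036 + 0.0243 + 0.0270 = 0.1060
Σp_1ᵢ² = 0.23² + 0.02² + 0.04² + 0.18² + 0.06² + 0.02² + 0.27² + 0.18² = 0.0529 + 0.0004 + 0.0016 + 0.0324 + 0.0036 + 0.0004 + 0.0729 + 0.0324 = 0.1966
Σp_2ᵢ² = 0.09² + 0.18² + 0.07² + 0.08² + 0.16² + 0.18² + 0.09² + 0.15² = 0.0081 + 0.0324 + 0.0049 + 0.0064 + 0.0256 + 0.0324 + 0.0081 + 0.0225 = 0.1404
O = 0.1060 / √(0.1966 × 0.1404) = 0.1060 / 0.166140 = 0.63802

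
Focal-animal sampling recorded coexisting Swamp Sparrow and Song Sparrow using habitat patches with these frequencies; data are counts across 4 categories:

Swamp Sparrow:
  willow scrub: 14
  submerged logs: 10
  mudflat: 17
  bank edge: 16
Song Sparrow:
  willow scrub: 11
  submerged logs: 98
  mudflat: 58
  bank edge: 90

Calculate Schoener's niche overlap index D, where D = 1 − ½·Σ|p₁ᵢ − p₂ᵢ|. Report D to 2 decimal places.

0.72

Proportions for Swamp Sparrow (n=57): 14/57=0.2456, 10/57=0.1754, 17/57=0.2982, 16/57=0.2807
Proportions for Song Sparrow (n=257): 11/257=0.0428, 98/257=0.3813, 58/257=0.2257, 90/257=0.3502
Σ|p₁ᵢ − p₂ᵢ| = 0.2028 + 0.2059 + 0.0725 + 0.0695 = 0.5507
D = 1 − ½ × 0.5507 = 1 − 0.27535 = 0.72465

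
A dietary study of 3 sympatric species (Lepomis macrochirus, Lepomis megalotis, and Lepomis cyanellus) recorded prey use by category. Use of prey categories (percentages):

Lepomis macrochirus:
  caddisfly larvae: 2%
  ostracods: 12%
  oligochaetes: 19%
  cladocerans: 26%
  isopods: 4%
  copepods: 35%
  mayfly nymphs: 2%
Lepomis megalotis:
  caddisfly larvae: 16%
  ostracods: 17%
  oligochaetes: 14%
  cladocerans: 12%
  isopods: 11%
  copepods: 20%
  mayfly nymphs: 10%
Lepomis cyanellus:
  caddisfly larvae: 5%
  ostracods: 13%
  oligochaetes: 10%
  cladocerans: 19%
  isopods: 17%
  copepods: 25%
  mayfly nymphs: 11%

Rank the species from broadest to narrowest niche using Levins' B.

Convert percentages to proportions (divide by 100).
Σp_macrᵢ² = 0.02² + 0.12² + 0.19² + 0.26² + 0.04² + 0.35² + 0.02² = 0.0004 + 0.0144 + 0.0361 + 0.0676 + 0.0016 + 0.1225 + 0.0004 = 0.2430
B_macr = 1 / 0.2430 = 4.1152
Σp_megaᵢ² = 0.16² + 0.17² + 0.14² + 0.12² + 0.11² + 0.20² + 0.10² = 0.0256 + 0.0289 + 0.0196 + 0.0144 + 0.0121 + 0.0400 + 0.0100 = 0.1506
B_mega = 1 / 0.1506 = 6.6401
Σp_cyanᵢ² = 0.05² + 0.13² + 0.10² + 0.19² + 0.17² + 0.25² + 0.11² = 0.0025 + 0.0169 + 0.0100 + 0.0361 + 0.0289 + 0.0625 + 0.0121 = 0.1690
B_cyan = 1 / 0.1690 = 5.9172
Ranking by B (broadest → narrowest): Lepomis megalotis (6.64) > Lepomis cyanellus (5.92) > Lepomis macrochirus (4.12)

Lepomis megalotis > Lepomis cyanellus > Lepomis macrochirus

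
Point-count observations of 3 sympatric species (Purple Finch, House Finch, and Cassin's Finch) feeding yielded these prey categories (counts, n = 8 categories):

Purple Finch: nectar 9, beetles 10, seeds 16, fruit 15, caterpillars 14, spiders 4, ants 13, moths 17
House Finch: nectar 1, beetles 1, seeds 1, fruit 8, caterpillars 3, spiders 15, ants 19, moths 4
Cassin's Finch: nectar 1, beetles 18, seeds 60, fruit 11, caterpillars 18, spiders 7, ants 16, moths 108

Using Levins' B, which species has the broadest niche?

Purple Finch

Proportions for Purple Finch (n=98): 9/98=0.0918, 10/98=0.1020, 16/98=0.1633, 15/98=0.1531, 14/98=0.1429, 4/98=0.0408, 13/98=0.1327, 17/98=0.1735
Proportions for House Finch (n=52): 1/52=0.0192, 1/52=0.0192, 1/52=0.0192, 8/52=0.1538, 3/52=0.0577, 15/52=0.2885, 19/52=0.3654, 4/52=0.0769
Proportions for Cassin's Finch (n=239): 1/239=0.0042, 18/239=0.0753, 60/239=0.2510, 11/239=0.0460, 18/239=0.0753, 7/239=0.0293, 16/239=0.0669, 108/239=0.4519
Σp_Purpᵢ² = 0.0918² + 0.1020² + 0.1633² + 0.1531² + 0.1429² + 0.0408² + 0.1327² + 0.1735² = 0.008427 + 0.010404 + 0.026667 + 0.023440 + 0.020420 + 0.001665 + 0.017609 + 0.030102 = 0.138734
B_Purp = 1 / 0.138734 = 7.2080
Σp_Housᵢ² = 0.0192² + 0.0192² + 0.0192² + 0.1538² + 0.0577² + 0.2885² + 0.3654² + 0.0769² = 0.000369 + 0.000369 + 0.000369 + 0.023654 + 0.003329 + 0.083232 + 0.133517 + 0.005914 = 0.250753
B_Hous = 1 / 0.250753 = 3.9880
Σp_Cassᵢ² = 0.0042² + 0.0753² + 0.2510² + 0.0460² + 0.0753² + 0.0293² + 0.0669² + 0.4519² = 0.000018 + 0.005670 + 0.063001 + 0.002116 + 0.005670 + 0.000858 + 0.004476 + 0.204214 = 0.286023
B_Cass = 1 / 0.286023 = 3.4962
Highest B → broadest niche (most generalist): Purple Finch (B = 7.21).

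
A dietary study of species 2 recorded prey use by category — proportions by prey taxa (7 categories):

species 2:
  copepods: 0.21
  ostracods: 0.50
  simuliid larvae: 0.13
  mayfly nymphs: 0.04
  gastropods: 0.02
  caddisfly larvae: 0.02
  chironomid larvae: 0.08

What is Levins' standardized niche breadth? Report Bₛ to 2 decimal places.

Σpᵢ² = 0.21² + 0.50² + 0.13² + 0.04² + 0.02² + 0.02² + 0.08² = 0.0441 + 0.2500 + 0.0169 + 0.0016 + 0.0004 + 0.0004 + 0.0064 = 0.3198
B = 1 / 0.3198 = 3.1270
Bₛ = (B − 1)/(n − 1) = (3.1270 − 1)/(7 − 1) = 2.1270/6 = 0.3545

0.35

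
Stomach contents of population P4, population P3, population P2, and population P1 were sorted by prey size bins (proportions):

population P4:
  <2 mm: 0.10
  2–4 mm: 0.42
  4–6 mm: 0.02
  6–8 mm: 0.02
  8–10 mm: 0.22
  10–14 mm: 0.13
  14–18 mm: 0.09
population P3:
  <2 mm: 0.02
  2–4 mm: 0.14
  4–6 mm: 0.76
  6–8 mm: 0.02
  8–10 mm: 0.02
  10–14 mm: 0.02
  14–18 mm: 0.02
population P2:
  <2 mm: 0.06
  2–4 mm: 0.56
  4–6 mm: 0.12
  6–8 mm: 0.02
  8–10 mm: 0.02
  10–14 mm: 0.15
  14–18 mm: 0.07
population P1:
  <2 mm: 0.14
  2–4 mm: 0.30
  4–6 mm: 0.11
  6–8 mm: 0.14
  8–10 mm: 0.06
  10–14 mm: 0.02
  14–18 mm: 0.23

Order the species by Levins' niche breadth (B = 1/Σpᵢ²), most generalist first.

population P1 > population P4 > population P2 > population P3

Σp_P4ᵢ² = 0.10² + 0.42² + 0.02² + 0.02² + 0.22² + 0.13² + 0.09² = 0.0100 + 0.1764 + 0.0004 + 0.0004 + 0.0484 + 0.0169 + 0.0081 = 0.2606
B_P4 = 1 / 0.2606 = 3.8373
Σp_P3ᵢ² = 0.02² + 0.14² + 0.76² + 0.02² + 0.02² + 0.02² + 0.02² = 0.0004 + 0.0196 + 0.5776 + 0.0004 + 0.0004 + 0.0004 + 0.0004 = 0.5992
B_P3 = 1 / 0.5992 = 1.6689
Σp_P2ᵢ² = 0.06² + 0.56² + 0.12² + 0.02² + 0.02² + 0.15² + 0.07² = 0.0036 + 0.3136 + 0.0144 + 0.0004 + 0.0004 + 0.0225 + 0.0049 = 0.3598
B_P2 = 1 / 0.3598 = 2.7793
Σp_P1ᵢ² = 0.14² + 0.30² + 0.11² + 0.14² + 0.06² + 0.02² + 0.23² = 0.0196 + 0.0900 + 0.0121 + 0.0196 + 0.0036 + 0.0004 + 0.0529 = 0.1982
B_P1 = 1 / 0.1982 = 5.0454
Ranking by B (broadest → narrowest): population P1 (5.05) > population P4 (3.84) > population P2 (2.78) > population P3 (1.67)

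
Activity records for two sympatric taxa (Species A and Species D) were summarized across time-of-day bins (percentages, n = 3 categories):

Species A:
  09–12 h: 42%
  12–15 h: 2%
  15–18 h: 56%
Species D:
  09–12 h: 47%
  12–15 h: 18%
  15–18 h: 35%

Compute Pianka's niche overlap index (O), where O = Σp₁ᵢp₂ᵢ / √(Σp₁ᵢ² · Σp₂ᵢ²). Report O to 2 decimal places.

Convert percentages to proportions (divide by 100).
Σ p₁ᵢp₂ᵢ = 0.1974 + 0.0036 + 0.1960 = 0.3970
Σp_1ᵢ² = 0.42² + 0.02² + 0.56² = 0.1764 + 0.0004 + 0.3136 = 0.4904
Σp_2ᵢ² = 0.47² + 0.18² + 0.35² = 0.2209 + 0.0324 + 0.1225 = 0.3758
O = 0.3970 / √(0.4904 × 0.3758) = 0.3970 / 0.42929 = 0.9248

0.92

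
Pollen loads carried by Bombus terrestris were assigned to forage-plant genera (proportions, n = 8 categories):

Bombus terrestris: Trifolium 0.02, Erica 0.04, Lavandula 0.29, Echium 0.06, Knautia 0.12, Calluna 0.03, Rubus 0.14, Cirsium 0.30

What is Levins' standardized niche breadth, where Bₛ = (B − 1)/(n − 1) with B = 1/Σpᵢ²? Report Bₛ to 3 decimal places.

Σpᵢ² = 0.02² + 0.04² + 0.29² + 0.06² + 0.12² + 0.03² + 0.14² + 0.30² = 0.0004 + 0.0016 + 0.0841 + 0.0036 + 0.0144 + 0.0009 + 0.0196 + 0.0900 = 0.2146
B = 1 / 0.2146 = 4.65983
Bₛ = (B − 1)/(n − 1) = (4.65983 − 1)/(8 − 1) = 3.65983/7 = 0.52283

0.523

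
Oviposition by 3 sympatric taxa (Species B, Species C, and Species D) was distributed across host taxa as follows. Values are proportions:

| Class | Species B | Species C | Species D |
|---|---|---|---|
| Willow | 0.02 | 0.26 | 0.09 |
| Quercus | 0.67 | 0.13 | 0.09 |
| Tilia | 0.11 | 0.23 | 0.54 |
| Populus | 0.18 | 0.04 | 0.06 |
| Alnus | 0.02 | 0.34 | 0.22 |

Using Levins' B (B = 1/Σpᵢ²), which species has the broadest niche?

Species C

Σp_Bᵢ² = 0.02² + 0.67² + 0.11² + 0.18² + 0.02² = 0.0004 + 0.4489 + 0.0121 + 0.0324 + 0.0004 = 0.4942
B_B = 1 / 0.4942 = 2.0235
Σp_Cᵢ² = 0.26² + 0.13² + 0.23² + 0.04² + 0.34² = 0.0676 + 0.0169 + 0.0529 + 0.0016 + 0.1156 = 0.2546
B_C = 1 / 0.2546 = 3.9277
Σp_Dᵢ² = 0.09² + 0.09² + 0.54² + 0.06² + 0.22² = 0.0081 + 0.0081 + 0.2916 + 0.0036 + 0.0484 = 0.3598
B_D = 1 / 0.3598 = 2.7793
Highest B → broadest niche (most generalist): Species C (B = 3.93).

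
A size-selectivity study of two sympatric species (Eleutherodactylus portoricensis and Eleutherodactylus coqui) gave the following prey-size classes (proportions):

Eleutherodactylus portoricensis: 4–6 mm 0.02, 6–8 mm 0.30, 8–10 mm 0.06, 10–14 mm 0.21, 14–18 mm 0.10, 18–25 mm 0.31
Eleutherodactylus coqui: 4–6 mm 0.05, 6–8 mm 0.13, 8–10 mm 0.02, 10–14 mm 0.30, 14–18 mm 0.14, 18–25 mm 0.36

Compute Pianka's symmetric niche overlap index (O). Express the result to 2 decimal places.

Σ p₁ᵢp₂ᵢ = 0.0010 + 0.0390 + 0.0012 + 0.0630 + 0.0140 + 0.1116 = 0.2298
Σp_1ᵢ² = 0.02² + 0.30² + 0.06² + 0.21² + 0.10² + 0.31² = 0.0004 + 0.0900 + 0.0036 + 0.0441 + 0.0100 + 0.0961 = 0.2442
Σp_2ᵢ² = 0.05² + 0.13² + 0.02² + 0.30² + 0.14² + 0.36² = 0.0025 + 0.0169 + 0.0004 + 0.0900 + 0.0196 + 0.1296 = 0.2590
O = 0.2298 / √(0.2442 × 0.2590) = 0.2298 / 0.25149 = 0.9138

0.91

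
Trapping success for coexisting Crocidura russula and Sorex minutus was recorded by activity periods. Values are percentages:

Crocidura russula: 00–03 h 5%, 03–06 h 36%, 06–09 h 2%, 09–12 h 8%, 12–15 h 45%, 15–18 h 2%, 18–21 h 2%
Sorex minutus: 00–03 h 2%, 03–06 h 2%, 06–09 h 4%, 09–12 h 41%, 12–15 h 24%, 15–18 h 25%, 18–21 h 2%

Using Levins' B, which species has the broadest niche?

Convert percentages to proportions (divide by 100).
Σp_russᵢ² = 0.05² + 0.36² + 0.02² + 0.08² + 0.45² + 0.02² + 0.02² = 0.0025 + 0.1296 + 0.0004 + 0.0064 + 0.2025 + 0.0004 + 0.0004 = 0.3422
B_russ = 1 / 0.3422 = 2.9223
Σp_minuᵢ² = 0.02² + 0.02² + 0.04² + 0.41² + 0.24² + 0.25² + 0.02² = 0.0004 + 0.0004 + 0.0016 + 0.1681 + 0.0576 + 0.0625 + 0.0004 = 0.2910
B_minu = 1 / 0.2910 = 3.4364
Highest B → broadest niche (most generalist): Sorex minutus (B = 3.44).

Sorex minutus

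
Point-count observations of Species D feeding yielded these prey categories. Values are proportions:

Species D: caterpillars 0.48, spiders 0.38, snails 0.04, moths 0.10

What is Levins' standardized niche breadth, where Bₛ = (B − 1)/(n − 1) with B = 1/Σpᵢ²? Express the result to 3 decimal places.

0.529

Σpᵢ² = 0.48² + 0.38² + 0.04² + 0.10² = 0.2304 + 0.1444 + 0.0016 + 0.0100 = 0.3864
B = 1 / 0.3864 = 2.58799
Bₛ = (B − 1)/(n − 1) = (2.58799 − 1)/(4 − 1) = 1.58799/3 = 0.52933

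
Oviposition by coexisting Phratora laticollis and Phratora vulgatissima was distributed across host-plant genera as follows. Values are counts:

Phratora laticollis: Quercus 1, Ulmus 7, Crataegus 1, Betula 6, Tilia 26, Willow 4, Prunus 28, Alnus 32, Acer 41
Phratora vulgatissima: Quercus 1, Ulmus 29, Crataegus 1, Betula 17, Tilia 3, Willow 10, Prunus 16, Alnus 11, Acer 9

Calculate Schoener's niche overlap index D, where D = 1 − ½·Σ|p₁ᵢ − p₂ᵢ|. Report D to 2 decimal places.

0.53

Proportions for Phratora laticollis (n=146): 1/146=0.0068, 7/146=0.0479, 1/146=0.0068, 6/146=0.0411, 26/146=0.1781, 4/146=0.0274, 28/146=0.1918, 32/146=0.2192, 41/146=0.2808
Proportions for Phratora vulgatissima (n=97): 1/97=0.0103, 29/97=0.2990, 1/97=0.0103, 17/97=0.1753, 3/97=0.0309, 10/97=0.1031, 16/97=0.1649, 11/97=0.1134, 9/97=0.0928
Σ|p₁ᵢ − p₂ᵢ| = 0.0035 + 0.2511 + 0.0035 + 0.1342 + 0.1472 + 0.0757 + 0.0269 + 0.1058 + 0.1880 = 0.9359
D = 1 − ½ × 0.9359 = 1 − 0.46795 = 0.53205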